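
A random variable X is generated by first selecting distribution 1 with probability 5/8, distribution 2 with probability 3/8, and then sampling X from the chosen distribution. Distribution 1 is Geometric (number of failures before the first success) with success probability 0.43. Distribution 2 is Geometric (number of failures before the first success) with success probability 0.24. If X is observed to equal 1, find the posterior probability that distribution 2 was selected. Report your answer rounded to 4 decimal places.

Likelihoods P(X=1 | ·): 1: 0.2451; 2: 0.1824.
Posterior ∝ prior × likelihood. Numerator for 2: 0.375·0.1824 = 0.0684.
Normalizing constant: 0.625·0.2451 + 0.375·0.1824 = 0.221587.
P(2 | observation) = 0.0684 / 0.221587 = 0.308682.

0.3087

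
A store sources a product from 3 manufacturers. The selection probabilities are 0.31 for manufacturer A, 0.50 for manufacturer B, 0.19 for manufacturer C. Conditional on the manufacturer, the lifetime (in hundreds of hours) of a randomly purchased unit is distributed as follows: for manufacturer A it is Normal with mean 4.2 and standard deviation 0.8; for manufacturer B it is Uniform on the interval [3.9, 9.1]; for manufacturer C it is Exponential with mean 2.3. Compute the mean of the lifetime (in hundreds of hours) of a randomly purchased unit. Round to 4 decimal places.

Component means — A: 4.2; B: 6.5; C: 2.3.
E[X] = 0.31·4.2 + 0.5·6.5 + 0.19·2.3 = 4.989.

4.9890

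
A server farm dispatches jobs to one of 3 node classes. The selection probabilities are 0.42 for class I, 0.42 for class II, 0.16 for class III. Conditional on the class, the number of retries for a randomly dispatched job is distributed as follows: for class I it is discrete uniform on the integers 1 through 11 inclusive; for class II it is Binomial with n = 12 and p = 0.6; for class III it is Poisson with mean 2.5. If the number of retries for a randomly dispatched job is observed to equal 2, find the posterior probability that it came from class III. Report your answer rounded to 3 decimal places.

0.511

Likelihoods P(X=2 | ·): I: 0.0909091; II: 0.00249142; III: 0.256516.
Posterior ∝ prior × likelihood. Numerator for III: 0.16·0.256516 = 0.0410425.
Normalizing constant: 0.42·0.0909091 + 0.42·0.00249142 + 0.16·0.256516 = 0.0802707.
P(III | observation) = 0.0410425 / 0.0802707 = 0.511301.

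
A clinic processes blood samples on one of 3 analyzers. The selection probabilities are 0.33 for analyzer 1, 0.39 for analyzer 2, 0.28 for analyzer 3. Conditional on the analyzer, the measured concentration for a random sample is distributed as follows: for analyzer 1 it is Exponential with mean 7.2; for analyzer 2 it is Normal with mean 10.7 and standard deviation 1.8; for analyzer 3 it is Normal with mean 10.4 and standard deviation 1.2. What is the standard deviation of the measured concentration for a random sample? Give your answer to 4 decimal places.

Per component, 1: μ=7.2, E[X²]=103.68; 2: μ=10.7, E[X²]=117.73; 3: μ=10.4, E[X²]=109.6.
E[X] = 0.33·7.2 + 0.39·10.7 + 0.28·10.4 = 9.461.
E[X²] = 0.33·103.68 + 0.39·117.73 + 0.28·109.6 = 110.817.
Var(X) = E[X²] − (E[X])² = 110.817 − 89.5105 = 21.3066.
SD(X) = √21.3066 = 4.61591.

4.6159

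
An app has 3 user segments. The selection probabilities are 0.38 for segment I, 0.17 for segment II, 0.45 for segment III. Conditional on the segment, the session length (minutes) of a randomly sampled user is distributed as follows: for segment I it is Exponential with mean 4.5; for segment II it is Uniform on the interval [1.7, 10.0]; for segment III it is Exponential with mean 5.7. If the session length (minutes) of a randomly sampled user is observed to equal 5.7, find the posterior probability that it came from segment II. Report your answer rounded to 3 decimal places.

0.279

Likelihoods f(5.7 | ·): I: 0.0626154; II: 0.120482; III: 0.0645403.
Posterior ∝ prior × likelihood. Numerator for II: 0.17·0.120482 = 0.0204819.
Normalizing constant: 0.38·0.0626154 + 0.17·0.120482 + 0.45·0.0645403 = 0.0733189.
P(II | observation) = 0.0204819 / 0.0733189 = 0.279354.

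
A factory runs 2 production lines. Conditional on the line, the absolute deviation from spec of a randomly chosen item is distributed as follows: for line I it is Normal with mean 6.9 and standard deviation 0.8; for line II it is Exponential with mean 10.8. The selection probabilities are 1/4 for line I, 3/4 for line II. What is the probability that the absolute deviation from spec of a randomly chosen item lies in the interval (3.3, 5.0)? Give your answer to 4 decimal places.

Conditional on each line, P(3.3 < X < 5.0): I: 0.00877108; II: 0.107298.
By total probability, P(3.3 < X < 5.0) = 0.25·0.00877108 + 0.75·0.107298 = 0.0826663.

0.0827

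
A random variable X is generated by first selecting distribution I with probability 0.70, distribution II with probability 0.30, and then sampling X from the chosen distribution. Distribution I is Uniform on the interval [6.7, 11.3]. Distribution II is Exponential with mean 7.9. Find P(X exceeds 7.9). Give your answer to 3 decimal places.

Conditional on each component, P(X > 7.9): I: 0.73913; II: 0.367879.
By total probability, P(X > 7.9) = 0.7·0.73913 + 0.3·0.367879 = 0.627755.

0.628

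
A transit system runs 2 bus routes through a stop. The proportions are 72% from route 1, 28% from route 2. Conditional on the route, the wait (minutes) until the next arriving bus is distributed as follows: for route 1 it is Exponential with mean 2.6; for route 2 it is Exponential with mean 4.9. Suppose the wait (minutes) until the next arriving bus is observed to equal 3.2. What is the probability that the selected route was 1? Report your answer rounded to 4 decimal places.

0.7312

Likelihoods f(3.2 | ·): 1: 0.112334; 2: 0.106214.
Posterior ∝ prior × likelihood. Numerator for 1: 0.72·0.112334 = 0.0808803.
Normalizing constant: 0.72·0.112334 + 0.28·0.106214 = 0.11062.
P(1 | observation) = 0.0808803 / 0.11062 = 0.731152.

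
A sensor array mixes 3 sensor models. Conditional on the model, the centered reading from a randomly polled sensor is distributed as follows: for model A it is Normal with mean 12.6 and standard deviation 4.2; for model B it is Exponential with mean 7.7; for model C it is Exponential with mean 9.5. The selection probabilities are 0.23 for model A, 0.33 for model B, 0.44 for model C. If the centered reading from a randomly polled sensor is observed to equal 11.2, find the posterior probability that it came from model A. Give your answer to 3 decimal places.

Likelihoods f(11.2 | ·): A: 0.0898531; B: 0.0303255; C: 0.0323792.
Posterior ∝ prior × likelihood. Numerator for A: 0.23·0.0898531 = 0.0206662.
Normalizing constant: 0.23·0.0898531 + 0.33·0.0303255 + 0.44·0.0323792 = 0.0449205.
P(A | observation) = 0.0206662 / 0.0449205 = 0.460062.

0.460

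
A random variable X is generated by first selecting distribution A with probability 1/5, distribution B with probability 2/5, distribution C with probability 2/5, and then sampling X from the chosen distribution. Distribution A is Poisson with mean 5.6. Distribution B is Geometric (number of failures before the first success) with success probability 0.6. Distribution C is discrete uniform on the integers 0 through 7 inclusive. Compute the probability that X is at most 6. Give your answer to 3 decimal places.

0.883

Conditional on each component, P(X ≤ 6): A: 0.670258; B: 0.998362; C: 0.875.
By total probability, P(X ≤ 6) = 0.2·0.670258 + 0.4·0.998362 + 0.4·0.875 = 0.883396.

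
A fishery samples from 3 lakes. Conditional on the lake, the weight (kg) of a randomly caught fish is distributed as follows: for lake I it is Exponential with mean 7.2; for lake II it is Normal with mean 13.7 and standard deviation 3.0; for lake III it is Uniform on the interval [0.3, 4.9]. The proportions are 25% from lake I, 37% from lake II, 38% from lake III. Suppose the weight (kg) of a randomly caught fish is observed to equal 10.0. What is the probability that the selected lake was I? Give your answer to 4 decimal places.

0.2735

Likelihoods f(10.0 | ·): I: 0.0346323; II: 0.0621561; III: 0.
Posterior ∝ prior × likelihood. Numerator for I: 0.25·0.0346323 = 0.00865806.
Normalizing constant: 0.25·0.0346323 + 0.37·0.0621561 + 0.38·0 = 0.0316558.
P(I | observation) = 0.00865806 / 0.0316558 = 0.273506.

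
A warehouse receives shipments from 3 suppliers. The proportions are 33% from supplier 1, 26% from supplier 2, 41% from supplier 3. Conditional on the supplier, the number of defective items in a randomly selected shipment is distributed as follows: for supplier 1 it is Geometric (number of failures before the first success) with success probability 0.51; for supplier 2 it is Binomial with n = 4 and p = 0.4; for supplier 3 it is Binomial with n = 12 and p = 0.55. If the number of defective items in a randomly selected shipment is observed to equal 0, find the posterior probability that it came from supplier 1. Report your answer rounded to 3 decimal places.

0.833

Likelihoods P(X=0 | ·): 1: 0.51; 2: 0.1296; 3: 6.89525e-05.
Posterior ∝ prior × likelihood. Numerator for 1: 0.33·0.51 = 0.1683.
Normalizing constant: 0.33·0.51 + 0.26·0.1296 + 0.41·6.89525e-05 = 0.202024.
P(1 | observation) = 0.1683 / 0.202024 = 0.833068.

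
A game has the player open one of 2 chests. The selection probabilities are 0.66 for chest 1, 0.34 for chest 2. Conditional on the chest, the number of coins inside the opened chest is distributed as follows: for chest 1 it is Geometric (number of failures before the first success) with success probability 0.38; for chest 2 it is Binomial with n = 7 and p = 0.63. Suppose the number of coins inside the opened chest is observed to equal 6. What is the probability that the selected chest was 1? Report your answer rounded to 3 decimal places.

Likelihoods P(X=6 | ·): 1: 0.0215841; 2: 0.161936.
Posterior ∝ prior × likelihood. Numerator for 1: 0.66·0.0215841 = 0.0142455.
Normalizing constant: 0.66·0.0215841 + 0.34·0.161936 = 0.0693037.
P(1 | observation) = 0.0142455 / 0.0693037 = 0.205552.

0.206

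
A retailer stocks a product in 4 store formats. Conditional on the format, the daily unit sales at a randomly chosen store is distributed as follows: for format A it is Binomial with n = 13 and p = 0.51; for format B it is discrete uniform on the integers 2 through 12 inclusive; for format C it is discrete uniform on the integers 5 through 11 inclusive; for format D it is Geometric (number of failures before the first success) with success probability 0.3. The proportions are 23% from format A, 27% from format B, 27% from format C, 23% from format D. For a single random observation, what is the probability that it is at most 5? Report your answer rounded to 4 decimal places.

0.4009

Conditional on each format, P(X ≤ 5): A: 0.265906; B: 0.363636; C: 0.142857; D: 0.882351.
By total probability, P(X ≤ 5) = 0.23·0.265906 + 0.27·0.363636 + 0.27·0.142857 + 0.23·0.882351 = 0.400852.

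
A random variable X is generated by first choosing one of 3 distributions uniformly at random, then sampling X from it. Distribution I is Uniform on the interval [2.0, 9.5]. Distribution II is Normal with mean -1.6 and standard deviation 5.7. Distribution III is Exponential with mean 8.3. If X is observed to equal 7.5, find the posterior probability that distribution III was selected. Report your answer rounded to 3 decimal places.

Likelihoods f(7.5 | ·): I: 0.133333; II: 0.0195692; III: 0.0488076.
Posterior ∝ prior × likelihood. Numerator for III: 0.333333·0.0488076 = 0.0162692.
Normalizing constant: 0.333333·0.133333 + 0.333333·0.0195692 + 0.333333·0.0488076 = 0.0672367.
P(III | observation) = 0.0162692 / 0.0672367 = 0.241969.

0.242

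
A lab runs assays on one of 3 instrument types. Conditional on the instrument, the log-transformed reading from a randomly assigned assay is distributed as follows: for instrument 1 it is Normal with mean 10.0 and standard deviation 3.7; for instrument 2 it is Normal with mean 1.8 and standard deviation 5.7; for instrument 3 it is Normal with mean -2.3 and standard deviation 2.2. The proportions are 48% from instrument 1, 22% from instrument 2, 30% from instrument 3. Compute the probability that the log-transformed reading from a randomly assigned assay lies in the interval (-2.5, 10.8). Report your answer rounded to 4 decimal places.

Conditional on each instrument, P(-2.5 < X < 10.8): 1: 0.585226; 2: 0.717517; 3: 0.536218.
By total probability, P(-2.5 < X < 10.8) = 0.48·0.585226 + 0.22·0.717517 + 0.3·0.536218 = 0.599627.

0.5996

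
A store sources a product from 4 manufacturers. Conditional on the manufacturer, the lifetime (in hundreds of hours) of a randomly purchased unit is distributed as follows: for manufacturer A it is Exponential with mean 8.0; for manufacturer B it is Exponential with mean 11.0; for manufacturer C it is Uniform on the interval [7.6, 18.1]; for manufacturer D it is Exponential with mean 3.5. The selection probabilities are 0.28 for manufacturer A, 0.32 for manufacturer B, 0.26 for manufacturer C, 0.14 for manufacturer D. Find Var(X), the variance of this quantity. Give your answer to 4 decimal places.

70.0433

Per component, A: μ=8, E[X²]=128; B: μ=11, E[X²]=242; C: μ=12.85, E[X²]=174.31; D: μ=3.5, E[X²]=24.5.
E[X] = 0.28·8 + 0.32·11 + 0.26·12.85 + 0.14·3.5 = 9.591.
E[X²] = 0.28·128 + 0.32·242 + 0.26·174.31 + 0.14·24.5 = 162.031.
Var(X) = E[X²] − (E[X])² = 162.031 − 91.9873 = 70.0433.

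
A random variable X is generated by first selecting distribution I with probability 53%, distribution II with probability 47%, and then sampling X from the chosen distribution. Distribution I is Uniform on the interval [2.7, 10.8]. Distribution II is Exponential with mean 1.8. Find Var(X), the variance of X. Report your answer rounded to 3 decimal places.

10.524

Per component, I: μ=6.75, E[X²]=51.03; II: μ=1.8, E[X²]=6.48.
E[X] = 0.53·6.75 + 0.47·1.8 = 4.4235.
E[X²] = 0.53·51.03 + 0.47·6.48 = 30.0915.
Var(X) = E[X²] − (E[X])² = 30.0915 − 19.5674 = 10.5241.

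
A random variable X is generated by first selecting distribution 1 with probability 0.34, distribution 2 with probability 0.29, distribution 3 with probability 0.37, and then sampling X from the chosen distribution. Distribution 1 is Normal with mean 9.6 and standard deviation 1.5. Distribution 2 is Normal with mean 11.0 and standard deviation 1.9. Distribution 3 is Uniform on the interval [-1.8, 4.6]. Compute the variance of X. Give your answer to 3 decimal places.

21.616

Per component, 1: μ=9.6, E[X²]=94.41; 2: μ=11, E[X²]=124.61; 3: μ=1.4, E[X²]=5.37333.
E[X] = 0.34·9.6 + 0.29·11 + 0.37·1.4 = 6.972.
E[X²] = 0.34·94.41 + 0.29·124.61 + 0.37·5.37333 = 70.2244.
Var(X) = E[X²] − (E[X])² = 70.2244 − 48.6088 = 21.6156.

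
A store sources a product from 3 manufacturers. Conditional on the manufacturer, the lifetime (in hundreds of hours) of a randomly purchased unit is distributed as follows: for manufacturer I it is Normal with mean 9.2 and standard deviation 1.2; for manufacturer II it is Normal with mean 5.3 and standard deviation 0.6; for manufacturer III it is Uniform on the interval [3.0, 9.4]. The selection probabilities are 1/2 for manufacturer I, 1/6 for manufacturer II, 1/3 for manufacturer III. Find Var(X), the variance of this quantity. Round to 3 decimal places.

Per component, I: μ=9.2, E[X²]=86.08; II: μ=5.3, E[X²]=28.45; III: μ=6.2, E[X²]=41.8533.
E[X] = 0.5·9.2 + 0.166667·5.3 + 0.333333·6.2 = 7.55.
E[X²] = 0.5·86.08 + 0.166667·28.45 + 0.333333·41.8533 = 61.7328.
Var(X) = E[X²] − (E[X])² = 61.7328 − 57.0025 = 4.73028.

4.730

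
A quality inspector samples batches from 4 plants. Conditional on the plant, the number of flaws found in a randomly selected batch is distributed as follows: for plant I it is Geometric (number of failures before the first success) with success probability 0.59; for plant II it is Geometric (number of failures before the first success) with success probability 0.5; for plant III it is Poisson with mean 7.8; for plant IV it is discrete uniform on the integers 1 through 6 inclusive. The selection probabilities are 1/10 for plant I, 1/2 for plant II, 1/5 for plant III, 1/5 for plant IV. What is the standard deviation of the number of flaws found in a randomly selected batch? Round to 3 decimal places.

Per component, I: μ=0.694915, E[X²]=1.66073; II: μ=1, E[X²]=3; III: μ=7.8, E[X²]=68.64; IV: μ=3.5, E[X²]=15.1667.
E[X] = 0.1·0.694915 + 0.5·1 + 0.2·7.8 + 0.2·3.5 = 2.82949.
E[X²] = 0.1·1.66073 + 0.5·3 + 0.2·68.64 + 0.2·15.1667 = 18.4274.
Var(X) = E[X²] − (E[X])² = 18.4274 − 8.00602 = 10.4214.
SD(X) = √10.4214 = 3.22822.

3.228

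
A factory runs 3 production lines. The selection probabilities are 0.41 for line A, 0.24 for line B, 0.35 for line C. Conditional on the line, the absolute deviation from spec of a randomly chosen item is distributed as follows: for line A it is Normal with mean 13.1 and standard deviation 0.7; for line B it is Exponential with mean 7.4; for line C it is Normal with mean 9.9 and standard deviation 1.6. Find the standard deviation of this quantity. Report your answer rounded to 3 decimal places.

4.408

Per component, A: μ=13.1, E[X²]=172.1; B: μ=7.4, E[X²]=109.52; C: μ=9.9, E[X²]=100.57.
E[X] = 0.41·13.1 + 0.24·7.4 + 0.35·9.9 = 10.612.
E[X²] = 0.41·172.1 + 0.24·109.52 + 0.35·100.57 = 132.045.
Var(X) = E[X²] − (E[X])² = 132.045 − 112.615 = 19.4308.
SD(X) = √19.4308 = 4.40803.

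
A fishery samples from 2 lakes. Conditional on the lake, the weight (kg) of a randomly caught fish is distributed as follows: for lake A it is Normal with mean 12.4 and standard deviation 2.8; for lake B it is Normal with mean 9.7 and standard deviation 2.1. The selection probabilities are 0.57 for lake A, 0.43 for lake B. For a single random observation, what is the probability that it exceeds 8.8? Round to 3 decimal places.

0.800

Conditional on each lake, P(X > 8.8): A: 0.900729; B: 0.665882.
By total probability, P(X > 8.8) = 0.57·0.900729 + 0.43·0.665882 = 0.799745.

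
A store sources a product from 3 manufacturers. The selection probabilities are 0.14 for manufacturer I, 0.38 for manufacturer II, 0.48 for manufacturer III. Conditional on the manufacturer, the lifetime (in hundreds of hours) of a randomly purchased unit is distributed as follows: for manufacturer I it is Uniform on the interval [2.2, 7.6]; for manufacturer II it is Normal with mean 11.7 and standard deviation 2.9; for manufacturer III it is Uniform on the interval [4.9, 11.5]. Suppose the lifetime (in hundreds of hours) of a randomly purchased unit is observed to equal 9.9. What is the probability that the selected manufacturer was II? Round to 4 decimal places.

0.3722

Likelihoods f(9.9 | ·): I: 0; II: 0.113463; III: 0.151515.
Posterior ∝ prior × likelihood. Numerator for II: 0.38·0.113463 = 0.043116.
Normalizing constant: 0.14·0 + 0.38·0.113463 + 0.48·0.151515 = 0.115843.
P(II | observation) = 0.043116 / 0.115843 = 0.372193.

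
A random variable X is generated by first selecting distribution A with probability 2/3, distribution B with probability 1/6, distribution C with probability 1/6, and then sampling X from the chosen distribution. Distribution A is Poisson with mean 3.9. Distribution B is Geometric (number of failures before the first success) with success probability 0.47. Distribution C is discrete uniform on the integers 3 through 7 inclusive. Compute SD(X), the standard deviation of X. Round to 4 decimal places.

Per component, A: μ=3.9, E[X²]=19.11; B: μ=1.12766, E[X²]=3.67089; C: μ=5, E[X²]=27.
E[X] = 0.666667·3.9 + 0.166667·1.12766 + 0.166667·5 = 3.62128.
E[X²] = 0.666667·19.11 + 0.166667·3.67089 + 0.166667·27 = 17.8518.
Var(X) = E[X²] − (E[X])² = 17.8518 − 13.1136 = 4.73817.
SD(X) = √4.73817 = 2.17673.

2.1767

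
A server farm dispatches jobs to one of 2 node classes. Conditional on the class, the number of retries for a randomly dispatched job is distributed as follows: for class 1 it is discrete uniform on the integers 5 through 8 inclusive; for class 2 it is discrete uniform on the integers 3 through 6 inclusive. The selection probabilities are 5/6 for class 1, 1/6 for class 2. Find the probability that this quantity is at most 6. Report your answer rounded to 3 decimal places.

0.583

Conditional on each class, P(X ≤ 6): 1: 0.5; 2: 1.
By total probability, P(X ≤ 6) = 0.833333·0.5 + 0.166667·1 = 0.583333.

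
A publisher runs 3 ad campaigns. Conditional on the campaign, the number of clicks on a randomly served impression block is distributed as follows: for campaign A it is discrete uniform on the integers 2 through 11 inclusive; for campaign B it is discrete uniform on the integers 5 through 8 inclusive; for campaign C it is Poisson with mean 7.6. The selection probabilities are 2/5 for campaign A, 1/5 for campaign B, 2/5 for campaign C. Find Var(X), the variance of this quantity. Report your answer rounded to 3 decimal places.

Per component, A: μ=6.5, E[X²]=50.5; B: μ=6.5, E[X²]=43.5; C: μ=7.6, E[X²]=65.36.
E[X] = 0.4·6.5 + 0.2·6.5 + 0.4·7.6 = 6.94.
E[X²] = 0.4·50.5 + 0.2·43.5 + 0.4·65.36 = 55.044.
Var(X) = E[X²] − (E[X])² = 55.044 − 48.1636 = 6.8804.

6.880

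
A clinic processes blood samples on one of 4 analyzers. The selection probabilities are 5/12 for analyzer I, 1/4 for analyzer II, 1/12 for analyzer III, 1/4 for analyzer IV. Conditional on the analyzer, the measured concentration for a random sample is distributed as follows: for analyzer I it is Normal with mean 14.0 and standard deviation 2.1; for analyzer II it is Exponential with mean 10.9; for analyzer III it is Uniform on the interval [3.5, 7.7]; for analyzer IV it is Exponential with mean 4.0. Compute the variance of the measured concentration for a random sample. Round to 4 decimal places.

53.1444

Per component, I: μ=14, E[X²]=200.41; II: μ=10.9, E[X²]=237.62; III: μ=5.6, E[X²]=32.83; IV: μ=4, E[X²]=32.
E[X] = 0.416667·14 + 0.25·10.9 + 0.0833333·5.6 + 0.25·4 = 10.025.
E[X²] = 0.416667·200.41 + 0.25·237.62 + 0.0833333·32.83 + 0.25·32 = 153.645.
Var(X) = E[X²] − (E[X])² = 153.645 − 100.501 = 53.1444.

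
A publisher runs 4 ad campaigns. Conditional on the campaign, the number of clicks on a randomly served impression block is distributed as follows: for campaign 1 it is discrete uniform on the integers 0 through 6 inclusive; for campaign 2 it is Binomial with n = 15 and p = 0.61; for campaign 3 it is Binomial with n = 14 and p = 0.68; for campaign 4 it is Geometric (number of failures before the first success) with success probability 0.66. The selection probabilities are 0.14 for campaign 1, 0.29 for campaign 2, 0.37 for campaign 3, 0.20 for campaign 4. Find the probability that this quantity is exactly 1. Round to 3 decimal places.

Conditional on each campaign, P(X = 1): 1: 0.142857; 2: 1.72316e-05; 3: 3.51226e-06; 4: 0.2244.
By total probability, P(X = 1) = 0.14·0.142857 + 0.29·1.72316e-05 + 0.37·3.51226e-06 + 0.2·0.2244 = 0.0648863.

0.065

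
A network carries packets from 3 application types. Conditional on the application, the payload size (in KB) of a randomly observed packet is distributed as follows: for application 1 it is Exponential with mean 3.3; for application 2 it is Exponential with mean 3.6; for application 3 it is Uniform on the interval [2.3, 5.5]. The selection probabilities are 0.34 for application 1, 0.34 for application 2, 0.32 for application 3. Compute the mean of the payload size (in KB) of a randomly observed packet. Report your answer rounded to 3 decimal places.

Component means — 1: 3.3; 2: 3.6; 3: 3.9.
E[X] = 0.34·3.3 + 0.34·3.6 + 0.32·3.9 = 3.594.

3.594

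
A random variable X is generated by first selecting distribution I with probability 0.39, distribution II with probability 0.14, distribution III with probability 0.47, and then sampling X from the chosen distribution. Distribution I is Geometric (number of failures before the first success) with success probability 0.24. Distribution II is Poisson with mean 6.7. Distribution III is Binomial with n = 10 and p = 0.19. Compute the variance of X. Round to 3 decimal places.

Per component, I: μ=3.16667, E[X²]=23.2222; II: μ=6.7, E[X²]=51.59; III: μ=1.9, E[X²]=5.149.
E[X] = 0.39·3.16667 + 0.14·6.7 + 0.47·1.9 = 3.066.
E[X²] = 0.39·23.2222 + 0.14·51.59 + 0.47·5.149 = 18.6993.
Var(X) = E[X²] − (E[X])² = 18.6993 − 9.40036 = 9.29894.

9.299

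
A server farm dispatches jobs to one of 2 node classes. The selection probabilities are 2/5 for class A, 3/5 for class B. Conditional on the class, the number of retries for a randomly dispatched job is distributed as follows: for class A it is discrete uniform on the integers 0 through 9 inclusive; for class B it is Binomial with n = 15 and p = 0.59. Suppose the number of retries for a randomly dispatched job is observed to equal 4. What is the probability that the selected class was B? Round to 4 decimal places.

0.1201

Likelihoods P(X=4 | ·): A: 0.1; B: 0.00910255.
Posterior ∝ prior × likelihood. Numerator for B: 0.6·0.00910255 = 0.00546153.
Normalizing constant: 0.4·0.1 + 0.6·0.00910255 = 0.0454615.
P(B | observation) = 0.00546153 / 0.0454615 = 0.120135.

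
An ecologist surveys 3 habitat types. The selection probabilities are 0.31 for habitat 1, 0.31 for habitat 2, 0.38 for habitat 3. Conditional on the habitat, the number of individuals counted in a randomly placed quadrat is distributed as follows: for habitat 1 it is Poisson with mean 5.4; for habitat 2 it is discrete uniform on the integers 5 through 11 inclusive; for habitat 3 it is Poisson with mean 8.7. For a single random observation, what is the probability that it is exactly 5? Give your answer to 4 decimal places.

0.1242

Conditional on each habitat, P(X = 5): 1: 0.172821; 2: 0.142857; 3: 0.0691915.
By total probability, P(X = 5) = 0.31·0.172821 + 0.31·0.142857 + 0.38·0.0691915 = 0.124153.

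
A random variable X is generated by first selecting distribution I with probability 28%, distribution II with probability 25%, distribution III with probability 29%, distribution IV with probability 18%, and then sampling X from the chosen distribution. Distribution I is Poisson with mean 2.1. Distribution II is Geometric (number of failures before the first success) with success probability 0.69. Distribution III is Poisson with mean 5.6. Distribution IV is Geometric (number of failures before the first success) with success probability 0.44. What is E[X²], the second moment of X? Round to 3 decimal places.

13.567

For each component E[X²] = Var + (mean)², giving I: 6.51; II: 0.852972; III: 36.96; IV: 4.5124.
Overall E[X²] = 0.28·6.51 + 0.25·0.852972 + 0.29·36.96 + 0.18·4.5124 = 13.5667.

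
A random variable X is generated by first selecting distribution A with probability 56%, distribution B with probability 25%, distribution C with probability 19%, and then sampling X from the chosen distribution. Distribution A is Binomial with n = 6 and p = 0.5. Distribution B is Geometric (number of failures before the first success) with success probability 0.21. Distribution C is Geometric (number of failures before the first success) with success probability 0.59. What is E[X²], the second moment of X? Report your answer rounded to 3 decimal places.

14.212

For each component E[X²] = Var + (mean)², giving A: 10.5; B: 32.0658; C: 1.66073.
Overall E[X²] = 0.56·10.5 + 0.25·32.0658 + 0.19·1.66073 = 14.212.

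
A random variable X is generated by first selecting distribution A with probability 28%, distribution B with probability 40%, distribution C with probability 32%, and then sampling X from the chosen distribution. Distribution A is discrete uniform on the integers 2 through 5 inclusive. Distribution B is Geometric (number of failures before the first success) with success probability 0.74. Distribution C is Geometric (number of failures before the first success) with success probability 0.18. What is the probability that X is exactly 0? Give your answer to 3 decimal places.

Conditional on each component, P(X = 0): A: 0; B: 0.74; C: 0.18.
By total probability, P(X = 0) = 0.28·0 + 0.4·0.74 + 0.32·0.18 = 0.3536.

0.354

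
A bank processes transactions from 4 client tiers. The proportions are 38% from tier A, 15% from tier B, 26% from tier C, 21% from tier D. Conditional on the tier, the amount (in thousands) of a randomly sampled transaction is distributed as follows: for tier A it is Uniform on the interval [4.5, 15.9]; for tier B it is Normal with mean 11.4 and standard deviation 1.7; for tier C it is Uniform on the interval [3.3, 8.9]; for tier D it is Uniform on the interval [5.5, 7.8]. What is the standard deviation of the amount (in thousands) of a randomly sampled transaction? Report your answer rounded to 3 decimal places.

3.145

Per component, A: μ=10.2, E[X²]=114.87; B: μ=11.4, E[X²]=132.85; C: μ=6.1, E[X²]=39.8233; D: μ=6.65, E[X²]=44.6633.
E[X] = 0.38·10.2 + 0.15·11.4 + 0.26·6.1 + 0.21·6.65 = 8.5685.
E[X²] = 0.38·114.87 + 0.15·132.85 + 0.26·39.8233 + 0.21·44.6633 = 83.3115.
Var(X) = E[X²] − (E[X])² = 83.3115 − 73.4192 = 9.89227.
SD(X) = √9.89227 = 3.1452.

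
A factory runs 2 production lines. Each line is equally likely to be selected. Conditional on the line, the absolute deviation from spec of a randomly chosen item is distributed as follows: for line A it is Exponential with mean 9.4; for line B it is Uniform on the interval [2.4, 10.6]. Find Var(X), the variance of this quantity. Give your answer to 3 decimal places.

Per component, A: μ=9.4, E[X²]=176.72; B: μ=6.5, E[X²]=47.8533.
E[X] = 0.5·9.4 + 0.5·6.5 = 7.95.
E[X²] = 0.5·176.72 + 0.5·47.8533 = 112.287.
Var(X) = E[X²] − (E[X])² = 112.287 − 63.2025 = 49.0842.

49.084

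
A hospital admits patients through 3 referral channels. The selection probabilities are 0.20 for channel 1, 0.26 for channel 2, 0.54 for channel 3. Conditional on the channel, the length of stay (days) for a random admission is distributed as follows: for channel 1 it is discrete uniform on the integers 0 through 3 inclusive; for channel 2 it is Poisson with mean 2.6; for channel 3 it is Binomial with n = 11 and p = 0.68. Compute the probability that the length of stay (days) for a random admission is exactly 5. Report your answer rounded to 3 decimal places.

0.058

Conditional on each channel, P(X = 5): 1: 0; 2: 0.0735394; 3: 0.0721251.
By total probability, P(X = 5) = 0.2·0 + 0.26·0.0735394 + 0.54·0.0721251 = 0.0580678.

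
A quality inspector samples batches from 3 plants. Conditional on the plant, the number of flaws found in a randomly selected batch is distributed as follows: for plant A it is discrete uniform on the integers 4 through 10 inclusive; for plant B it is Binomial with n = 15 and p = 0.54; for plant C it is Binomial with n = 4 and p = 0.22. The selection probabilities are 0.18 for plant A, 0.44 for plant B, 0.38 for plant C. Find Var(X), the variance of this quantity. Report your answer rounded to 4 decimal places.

Per component, A: μ=7, E[X²]=53; B: μ=8.1, E[X²]=69.336; C: μ=0.88, E[X²]=1.4608.
E[X] = 0.18·7 + 0.44·8.1 + 0.38·0.88 = 5.1584.
E[X²] = 0.18·53 + 0.44·69.336 + 0.38·1.4608 = 40.6029.
Var(X) = E[X²] − (E[X])² = 40.6029 − 26.6091 = 13.9939.

13.9939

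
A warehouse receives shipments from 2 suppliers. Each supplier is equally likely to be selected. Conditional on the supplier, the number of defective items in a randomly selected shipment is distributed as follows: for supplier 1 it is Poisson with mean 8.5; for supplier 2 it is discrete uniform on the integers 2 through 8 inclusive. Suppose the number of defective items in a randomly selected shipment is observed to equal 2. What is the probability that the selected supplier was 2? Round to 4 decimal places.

0.9511

Likelihoods P(X=2 | ·): 1: 0.00735029; 2: 0.142857.
Posterior ∝ prior × likelihood. Numerator for 2: 0.5·0.142857 = 0.0714286.
Normalizing constant: 0.5·0.00735029 + 0.5·0.142857 = 0.0751037.
P(2 | observation) = 0.0714286 / 0.0751037 = 0.951066.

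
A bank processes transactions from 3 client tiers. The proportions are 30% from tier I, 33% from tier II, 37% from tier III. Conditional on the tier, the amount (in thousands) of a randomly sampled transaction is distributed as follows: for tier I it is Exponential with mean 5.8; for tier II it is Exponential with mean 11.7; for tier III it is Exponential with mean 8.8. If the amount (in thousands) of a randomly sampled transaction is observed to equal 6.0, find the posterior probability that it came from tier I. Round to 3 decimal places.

Likelihoods f(6.0 | ·): I: 0.0612776; II: 0.0511799; III: 0.0574655.
Posterior ∝ prior × likelihood. Numerator for I: 0.3·0.0612776 = 0.0183833.
Normalizing constant: 0.3·0.0612776 + 0.33·0.0511799 + 0.37·0.0574655 = 0.0565349.
P(I | observation) = 0.0183833 / 0.0565349 = 0.325167.

0.325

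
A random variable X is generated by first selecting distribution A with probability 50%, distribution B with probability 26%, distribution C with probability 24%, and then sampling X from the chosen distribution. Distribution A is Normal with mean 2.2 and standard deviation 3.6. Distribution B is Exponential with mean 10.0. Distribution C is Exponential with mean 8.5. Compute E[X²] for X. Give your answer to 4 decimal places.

95.5800

For each component E[X²] = Var + (mean)², giving A: 17.8; B: 200; C: 144.5.
Overall E[X²] = 0.5·17.8 + 0.26·200 + 0.24·144.5 = 95.58.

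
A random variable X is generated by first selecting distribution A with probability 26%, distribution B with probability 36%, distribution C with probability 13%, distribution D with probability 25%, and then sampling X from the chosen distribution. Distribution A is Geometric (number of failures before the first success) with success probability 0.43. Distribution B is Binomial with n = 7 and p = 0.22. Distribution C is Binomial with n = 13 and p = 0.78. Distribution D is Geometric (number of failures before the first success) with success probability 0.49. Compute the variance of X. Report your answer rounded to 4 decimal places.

Per component, A: μ=1.32558, E[X²]=4.83991; B: μ=1.54, E[X²]=3.5728; C: μ=10.14, E[X²]=105.05; D: μ=1.04082, E[X²]=3.20741.
E[X] = 0.26·1.32558 + 0.36·1.54 + 0.13·10.14 + 0.25·1.04082 = 2.47746.
E[X²] = 0.26·4.83991 + 0.36·3.5728 + 0.13·105.05 + 0.25·3.20741 = 17.003.
Var(X) = E[X²] − (E[X])² = 17.003 − 6.13778 = 10.8652.

10.8652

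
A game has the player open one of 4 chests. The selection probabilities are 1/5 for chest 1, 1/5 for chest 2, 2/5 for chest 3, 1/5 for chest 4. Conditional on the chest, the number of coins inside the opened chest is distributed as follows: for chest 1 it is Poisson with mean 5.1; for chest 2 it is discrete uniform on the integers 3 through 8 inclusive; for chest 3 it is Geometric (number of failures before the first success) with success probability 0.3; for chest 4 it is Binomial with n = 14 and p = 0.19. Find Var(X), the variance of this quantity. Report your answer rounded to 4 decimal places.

Per component, 1: μ=5.1, E[X²]=31.11; 2: μ=5.5, E[X²]=33.1667; 3: μ=2.33333, E[X²]=13.2222; 4: μ=2.66, E[X²]=9.2302.
E[X] = 0.2·5.1 + 0.2·5.5 + 0.4·2.33333 + 0.2·2.66 = 3.58533.
E[X²] = 0.2·31.11 + 0.2·33.1667 + 0.4·13.2222 + 0.2·9.2302 = 19.9903.
Var(X) = E[X²] − (E[X])² = 19.9903 − 12.8546 = 7.13565.

7.1356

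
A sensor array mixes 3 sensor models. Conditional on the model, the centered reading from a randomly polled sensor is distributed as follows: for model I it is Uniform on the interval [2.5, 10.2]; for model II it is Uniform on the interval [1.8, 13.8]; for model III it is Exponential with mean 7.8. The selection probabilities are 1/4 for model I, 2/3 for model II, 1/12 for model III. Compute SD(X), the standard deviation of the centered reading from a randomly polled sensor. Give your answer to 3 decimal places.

3.834

Per component, I: μ=6.35, E[X²]=45.2633; II: μ=7.8, E[X²]=72.84; III: μ=7.8, E[X²]=121.68.
E[X] = 0.25·6.35 + 0.666667·7.8 + 0.0833333·7.8 = 7.4375.
E[X²] = 0.25·45.2633 + 0.666667·72.84 + 0.0833333·121.68 = 70.0158.
Var(X) = E[X²] − (E[X])² = 70.0158 − 55.3164 = 14.6994.
SD(X) = √14.6994 = 3.83398.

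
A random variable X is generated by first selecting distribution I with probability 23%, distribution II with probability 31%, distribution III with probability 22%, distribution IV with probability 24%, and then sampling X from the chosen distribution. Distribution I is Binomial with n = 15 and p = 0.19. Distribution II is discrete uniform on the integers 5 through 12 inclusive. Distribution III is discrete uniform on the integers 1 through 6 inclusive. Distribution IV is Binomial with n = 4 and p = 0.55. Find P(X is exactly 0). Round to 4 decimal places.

0.0196

Conditional on each component, P(X = 0): I: 0.0423912; II: 0; III: 0; IV: 0.0410062.
By total probability, P(X = 0) = 0.23·0.0423912 + 0.31·0 + 0.22·0 + 0.24·0.0410062 = 0.0195915.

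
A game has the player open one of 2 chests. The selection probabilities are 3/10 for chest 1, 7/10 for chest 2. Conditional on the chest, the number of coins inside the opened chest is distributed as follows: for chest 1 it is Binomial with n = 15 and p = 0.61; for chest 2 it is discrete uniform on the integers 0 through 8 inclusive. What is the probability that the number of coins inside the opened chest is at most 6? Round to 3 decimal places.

0.569

Conditional on each chest, P(X ≤ 6): 1: 0.0819548; 2: 0.777778.
By total probability, P(X ≤ 6) = 0.3·0.0819548 + 0.7·0.777778 = 0.569031.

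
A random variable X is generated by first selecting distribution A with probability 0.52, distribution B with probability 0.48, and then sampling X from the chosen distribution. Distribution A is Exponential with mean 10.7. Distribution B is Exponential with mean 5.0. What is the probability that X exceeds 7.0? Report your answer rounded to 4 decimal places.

0.3887

Conditional on each component, P(X > 7.0): A: 0.519855; B: 0.246597.
By total probability, P(X > 7.0) = 0.52·0.519855 + 0.48·0.246597 = 0.388691.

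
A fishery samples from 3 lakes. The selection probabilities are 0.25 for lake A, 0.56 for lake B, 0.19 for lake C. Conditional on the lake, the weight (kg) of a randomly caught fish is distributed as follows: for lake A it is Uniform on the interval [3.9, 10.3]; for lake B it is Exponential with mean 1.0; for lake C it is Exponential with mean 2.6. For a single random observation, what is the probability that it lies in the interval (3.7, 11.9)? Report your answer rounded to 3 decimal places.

Conditional on each lake, P(3.7 < X < 11.9): A: 1; B: 0.0247167; C: 0.230685.
By total probability, P(3.7 < X < 11.9) = 0.25·1 + 0.56·0.0247167 + 0.19·0.230685 = 0.307672.

0.308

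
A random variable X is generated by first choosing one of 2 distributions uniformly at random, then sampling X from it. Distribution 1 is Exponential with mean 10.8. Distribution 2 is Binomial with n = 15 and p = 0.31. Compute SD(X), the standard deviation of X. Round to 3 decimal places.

Per component, 1: μ=10.8, E[X²]=233.28; 2: μ=4.65, E[X²]=24.831.
E[X] = 0.5·10.8 + 0.5·4.65 = 7.725.
E[X²] = 0.5·233.28 + 0.5·24.831 = 129.056.
Var(X) = E[X²] − (E[X])² = 129.056 − 59.6756 = 69.3799.
SD(X) = √69.3799 = 8.32946.

8.329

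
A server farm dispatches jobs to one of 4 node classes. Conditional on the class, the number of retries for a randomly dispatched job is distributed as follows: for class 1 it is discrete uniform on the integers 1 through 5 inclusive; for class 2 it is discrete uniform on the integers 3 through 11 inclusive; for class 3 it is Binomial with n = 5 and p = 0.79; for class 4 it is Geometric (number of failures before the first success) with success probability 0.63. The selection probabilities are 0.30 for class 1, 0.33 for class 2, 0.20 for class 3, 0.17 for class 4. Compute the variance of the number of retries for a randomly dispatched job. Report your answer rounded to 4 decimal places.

8.3648

Per component, 1: μ=3, E[X²]=11; 2: μ=7, E[X²]=55.6667; 3: μ=3.95, E[X²]=16.432; 4: μ=0.587302, E[X²]=1.27715.
E[X] = 0.3·3 + 0.33·7 + 0.2·3.95 + 0.17·0.587302 = 4.09984.
E[X²] = 0.3·11 + 0.33·55.6667 + 0.2·16.432 + 0.17·1.27715 = 25.1735.
Var(X) = E[X²] − (E[X])² = 25.1735 − 16.8087 = 8.36482.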